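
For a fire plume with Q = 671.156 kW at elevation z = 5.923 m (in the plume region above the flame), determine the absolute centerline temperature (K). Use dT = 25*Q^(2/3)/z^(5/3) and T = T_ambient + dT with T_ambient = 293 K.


Q^(2/3) = 76.656
z^(5/3) = 19.390
dT = 25 * 76.656 / 19.390 = 98.837 K
T = 293 + 98.837 = 391.84 K

391.84 K


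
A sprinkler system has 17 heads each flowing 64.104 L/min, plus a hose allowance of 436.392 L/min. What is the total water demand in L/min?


Sprinkler demand = 17 * 64.104 = 1089.768 L/min
Total = 1089.768 + 436.392 = 1526.16 L/min

1526.16 L/min


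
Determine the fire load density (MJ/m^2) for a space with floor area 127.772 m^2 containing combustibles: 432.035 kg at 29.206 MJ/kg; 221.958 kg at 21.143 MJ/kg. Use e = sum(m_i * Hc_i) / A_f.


Total energy = 432.035*29.206 + 221.958*21.143
= 12618.01 + 4692.858
= 17310.87 MJ
e = 17310.87 / 127.772 = 135.48 MJ/m^2

135.48 MJ/m^2


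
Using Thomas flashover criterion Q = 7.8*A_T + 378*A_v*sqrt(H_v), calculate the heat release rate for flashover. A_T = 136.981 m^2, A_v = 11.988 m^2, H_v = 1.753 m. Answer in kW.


7.8*A_T = 1068.5
sqrt(H_v) = 1.3240
378*A_v*sqrt(H_v) = 5999.7
Q = 1068.5 + 5999.7 = 7068.2 kW

7068.2 kW


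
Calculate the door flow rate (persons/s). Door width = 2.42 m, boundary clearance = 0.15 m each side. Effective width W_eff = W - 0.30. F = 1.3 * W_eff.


W_eff = 2.42 - 0.30 = 2.12 m
F = 1.3 * 2.12 = 2.756 persons/s

2.756 persons/s


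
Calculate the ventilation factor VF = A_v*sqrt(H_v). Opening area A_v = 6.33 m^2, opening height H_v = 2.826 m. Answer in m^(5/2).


sqrt(H_v) = 1.6811
VF = 6.33 * 1.6811 = 10.641 m^(5/2)

10.641 m^(5/2)


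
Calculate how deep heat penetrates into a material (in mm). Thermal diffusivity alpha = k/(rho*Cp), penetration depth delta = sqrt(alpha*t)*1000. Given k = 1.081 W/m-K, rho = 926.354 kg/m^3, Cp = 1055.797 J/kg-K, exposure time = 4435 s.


alpha = 1.081 / (926.354 * 1055.797) = 1.1053e-06 m^2/s
alpha * t = 0.0049019
delta = sqrt(0.0049019) * 1000 = 70.013 mm

70.013 mm


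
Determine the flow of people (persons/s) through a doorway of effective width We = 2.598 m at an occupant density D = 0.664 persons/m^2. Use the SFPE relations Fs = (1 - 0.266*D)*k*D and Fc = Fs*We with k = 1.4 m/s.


1 - 0.266*D = 1 - 0.266*0.664 = 0.82338
Fs = 0.82338 * 1.4 * 0.664 = 0.76541 persons/(s*m)
Fc = 0.76541 * 2.598 = 1.9885 persons/s

1.9885 persons/s


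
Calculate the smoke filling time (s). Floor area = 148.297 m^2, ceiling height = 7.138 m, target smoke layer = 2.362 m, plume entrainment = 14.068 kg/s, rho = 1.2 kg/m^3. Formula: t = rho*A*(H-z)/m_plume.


H - z = 4.776 m
t = 1.2 * 148.297 * 4.776 / 14.068 = 60.415 s

60.415 s


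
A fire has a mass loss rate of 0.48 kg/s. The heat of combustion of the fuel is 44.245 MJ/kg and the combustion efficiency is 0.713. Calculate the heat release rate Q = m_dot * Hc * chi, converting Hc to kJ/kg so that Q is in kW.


Hc = 44.245 MJ/kg = 44.245 * 1000 kJ/kg = 44245 kJ/kg
Q = 0.48 kg/s * 44245 kJ/kg * 0.713 = 15142 kW

15142 kW


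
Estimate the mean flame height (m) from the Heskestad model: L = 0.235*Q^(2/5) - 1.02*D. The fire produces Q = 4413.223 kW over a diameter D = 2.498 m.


Q^(2/5) = 28.701
0.235 * Q^(2/5) = 6.7448
1.02 * D = 2.5480
L = 4.1969 m

4.1969 m


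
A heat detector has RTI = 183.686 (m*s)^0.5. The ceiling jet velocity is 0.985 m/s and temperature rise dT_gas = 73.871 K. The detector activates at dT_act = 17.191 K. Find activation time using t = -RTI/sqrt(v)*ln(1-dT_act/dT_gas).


dT_act/dT_gas = 0.23272
ln(1 - 0.23272) = -0.26490
t = -183.686 / sqrt(0.985) * -0.26490 = 49.027 s

49.027 s


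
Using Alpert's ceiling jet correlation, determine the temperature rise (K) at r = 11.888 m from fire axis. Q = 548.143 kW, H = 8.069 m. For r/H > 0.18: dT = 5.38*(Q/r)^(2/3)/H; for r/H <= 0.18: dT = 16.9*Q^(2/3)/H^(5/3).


r/H = 11.888 / 8.069 = 1.4733
r/H > 0.18, so dT = 5.38*(Q/r)^(2/3)/H
Q/r = 46.109
(Q/r)^(2/3) = 12.858
dT = 5.38 * 12.858 / 8.069 = 8.5734 K

8.5734 K


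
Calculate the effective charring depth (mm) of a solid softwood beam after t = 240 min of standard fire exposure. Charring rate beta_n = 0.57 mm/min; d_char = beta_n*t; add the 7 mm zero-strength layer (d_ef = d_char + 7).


d_char = 0.57 * 240 = 136.8 mm
d_ef = 136.8 + 1.0*7 = 143.8 mm

143.8 mm


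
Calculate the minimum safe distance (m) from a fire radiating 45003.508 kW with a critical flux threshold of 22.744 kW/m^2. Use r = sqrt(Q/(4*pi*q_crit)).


4*pi*q_crit = 285.81
Q/(4*pi*q_crit) = 157.46
r = sqrt(157.46) = 12.548 m

12.548 m


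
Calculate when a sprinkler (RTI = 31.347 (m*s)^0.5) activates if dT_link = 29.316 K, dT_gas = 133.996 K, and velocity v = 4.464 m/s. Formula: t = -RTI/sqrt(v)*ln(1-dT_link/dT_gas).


dT_link/dT_gas = 0.21878
ln(1 - 0.21878) = -0.24690
t = -31.347 / sqrt(4.464) * -0.24690 = 3.6632 s

3.6632 s


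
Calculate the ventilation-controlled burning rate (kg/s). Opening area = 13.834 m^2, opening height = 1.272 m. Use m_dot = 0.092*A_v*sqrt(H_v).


sqrt(H_v) = 1.1278
m_dot = 0.092 * 13.834 * 1.1278 = 1.4354 kg/s

1.4354 kg/s


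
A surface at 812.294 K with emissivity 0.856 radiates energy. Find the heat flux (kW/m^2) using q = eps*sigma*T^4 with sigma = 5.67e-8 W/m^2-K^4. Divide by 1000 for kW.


T^4 = 4.3536e+11
q = 0.856 * 5.67e-8 * 4.3536e+11 / 1000 = 21.131 kW/m^2

21.131 kW/m^2


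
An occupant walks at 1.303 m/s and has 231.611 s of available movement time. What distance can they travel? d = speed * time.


d = 1.303 * 231.611 = 301.79 m

301.79 m


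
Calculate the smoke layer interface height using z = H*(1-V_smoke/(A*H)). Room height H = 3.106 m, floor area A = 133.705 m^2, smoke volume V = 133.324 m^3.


V/(A*H) = 0.32104
1 - 0.32104 = 0.67896
z = 3.106 * 0.67896 = 2.1088 m

2.1088 m


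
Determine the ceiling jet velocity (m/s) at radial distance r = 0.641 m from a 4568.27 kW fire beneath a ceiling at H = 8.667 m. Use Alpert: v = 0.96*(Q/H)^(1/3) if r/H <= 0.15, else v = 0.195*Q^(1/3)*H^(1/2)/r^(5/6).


r/H = 0.641 / 8.667 = 0.073959
r/H <= 0.15, so v = 0.96*(Q/H)^(1/3)
Q/H = 527.09
(Q/H)^(1/3) = 8.0778
v = 0.96 * 8.0778 = 7.7547 m/s

7.7547 m/s


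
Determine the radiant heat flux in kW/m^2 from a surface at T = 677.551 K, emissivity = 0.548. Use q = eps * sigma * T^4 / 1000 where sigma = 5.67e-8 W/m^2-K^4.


T^4 = 2.1075e+11
q = 0.548 * 5.67e-8 * 2.1075e+11 / 1000 = 6.5483 kW/m^2

6.5483 kW/m^2


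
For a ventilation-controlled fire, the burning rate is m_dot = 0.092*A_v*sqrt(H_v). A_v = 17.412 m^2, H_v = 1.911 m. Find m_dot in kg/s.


sqrt(H_v) = 1.3824
m_dot = 0.092 * 17.412 * 1.3824 = 2.2145 kg/s

2.2145 kg/s


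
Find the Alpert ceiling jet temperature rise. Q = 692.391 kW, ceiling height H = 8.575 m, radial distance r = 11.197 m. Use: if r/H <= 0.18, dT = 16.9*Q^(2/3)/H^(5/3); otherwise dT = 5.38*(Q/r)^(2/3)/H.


r/H = 11.197 / 8.575 = 1.3058
r/H > 0.18, so dT = 5.38*(Q/r)^(2/3)/H
Q/r = 61.837
(Q/r)^(2/3) = 15.637
dT = 5.38 * 15.637 / 8.575 = 9.8110 K

9.8110 K


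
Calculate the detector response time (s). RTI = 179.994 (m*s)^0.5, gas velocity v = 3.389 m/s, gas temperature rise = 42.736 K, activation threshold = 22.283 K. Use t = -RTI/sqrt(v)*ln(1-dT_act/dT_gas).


dT_act/dT_gas = 0.52141
ln(1 - 0.52141) = -0.73691
t = -179.994 / sqrt(3.389) * -0.73691 = 72.051 s

72.051 s


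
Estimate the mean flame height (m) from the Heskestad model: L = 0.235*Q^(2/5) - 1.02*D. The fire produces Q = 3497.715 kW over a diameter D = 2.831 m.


Q^(2/5) = 26.153
0.235 * Q^(2/5) = 6.1458
1.02 * D = 2.8876
L = 3.2582 m

3.2582 m


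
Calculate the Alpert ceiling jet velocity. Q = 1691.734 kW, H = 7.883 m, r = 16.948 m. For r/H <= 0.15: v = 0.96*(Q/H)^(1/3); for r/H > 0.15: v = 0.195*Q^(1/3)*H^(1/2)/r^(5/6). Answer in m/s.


r/H = 16.948 / 7.883 = 2.1499
r/H > 0.15, so v = 0.195*Q^(1/3)*H^(1/2)/r^(5/6)
Q^(1/3) = 11.915
H^(1/2) = 2.8077
r^(5/6) = 10.575
v = 0.195 * 11.915 * 2.8077 / 10.575 = 0.61692 m/s

0.61692 m/s


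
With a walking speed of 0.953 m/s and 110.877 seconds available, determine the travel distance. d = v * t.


d = 0.953 * 110.877 = 105.67 m

105.67 m


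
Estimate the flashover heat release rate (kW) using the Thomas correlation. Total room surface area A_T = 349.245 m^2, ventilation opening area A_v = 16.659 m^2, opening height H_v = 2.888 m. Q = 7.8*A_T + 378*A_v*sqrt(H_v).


7.8*A_T = 2724.111
sqrt(H_v) = 1.6994
378*A_v*sqrt(H_v) = 10701
Q = 2724.111 + 10701 = 13425 kW

13425 kW


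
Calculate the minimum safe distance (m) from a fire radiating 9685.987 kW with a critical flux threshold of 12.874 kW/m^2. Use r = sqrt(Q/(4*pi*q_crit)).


4*pi*q_crit = 161.78
Q/(4*pi*q_crit) = 59.872
r = sqrt(59.872) = 7.7377 m

7.7377 m


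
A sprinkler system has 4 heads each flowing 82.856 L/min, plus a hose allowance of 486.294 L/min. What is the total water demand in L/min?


Sprinkler demand = 4 * 82.856 = 331.424 L/min
Total = 331.424 + 486.294 = 817.718 L/min

817.718 L/min


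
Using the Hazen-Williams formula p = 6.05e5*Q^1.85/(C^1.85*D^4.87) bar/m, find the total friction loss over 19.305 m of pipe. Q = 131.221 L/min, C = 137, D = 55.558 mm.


Q^1.85 = 8285.3
C^1.85 = 8972.9
D^4.87 = 3.1399e+08
p/m = 0.0017791 bar/m
p_total = 0.0017791 * 19.305 = 0.034346 bar

0.034346 bar


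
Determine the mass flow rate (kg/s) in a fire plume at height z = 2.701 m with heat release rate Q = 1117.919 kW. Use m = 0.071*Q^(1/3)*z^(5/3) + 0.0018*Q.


Q^(1/3) = 10.379
z^(5/3) = 5.2385
First term = 0.071 * 10.379 * 5.2385 = 3.8601
Second term = 0.0018 * 1117.919 = 2.0123
m = 5.8724 kg/s

5.8724 kg/s


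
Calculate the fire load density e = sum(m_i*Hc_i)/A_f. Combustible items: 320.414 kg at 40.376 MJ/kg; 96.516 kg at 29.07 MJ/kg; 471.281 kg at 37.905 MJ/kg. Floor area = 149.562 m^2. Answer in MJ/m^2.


Total energy = 320.414*40.376 + 96.516*29.07 + 471.281*37.905
= 12937.04 + 2805.720 + 17863.91
= 33606.66 MJ
e = 33606.66 / 149.562 = 224.70 MJ/m^2

224.70 MJ/m^2


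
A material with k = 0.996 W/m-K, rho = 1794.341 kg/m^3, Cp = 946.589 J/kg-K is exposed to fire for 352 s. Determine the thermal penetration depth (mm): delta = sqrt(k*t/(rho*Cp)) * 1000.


alpha = 0.996 / (1794.341 * 946.589) = 5.8640e-07 m^2/s
alpha * t = 0.00020641
delta = sqrt(0.00020641) * 1000 = 14.367 mm

14.367 mm


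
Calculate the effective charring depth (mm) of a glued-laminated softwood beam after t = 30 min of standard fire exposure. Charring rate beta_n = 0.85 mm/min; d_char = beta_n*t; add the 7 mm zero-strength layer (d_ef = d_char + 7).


d_char = 0.85 * 30 = 25.5 mm
d_ef = 25.5 + 1.0*7 = 32.5 mm

32.5 mm


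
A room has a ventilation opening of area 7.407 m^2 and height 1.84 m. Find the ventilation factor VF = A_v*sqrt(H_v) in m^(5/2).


sqrt(H_v) = 1.3565
VF = 7.407 * 1.3565 = 10.047 m^(5/2)

10.047 m^(5/2)


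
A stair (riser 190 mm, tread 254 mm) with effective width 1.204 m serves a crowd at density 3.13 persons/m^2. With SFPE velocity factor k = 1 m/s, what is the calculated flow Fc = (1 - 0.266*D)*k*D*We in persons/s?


1 - 0.266*D = 1 - 0.266*3.13 = 0.16742
Fs = 0.16742 * 1 * 3.13 = 0.52402 persons/(s*m)
Fc = 0.52402 * 1.204 = 0.63093 persons/s

0.63093 persons/s


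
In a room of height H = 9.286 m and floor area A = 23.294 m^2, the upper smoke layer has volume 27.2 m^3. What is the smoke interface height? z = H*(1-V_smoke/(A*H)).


V/(A*H) = 0.12575
1 - 0.12575 = 0.87425
z = 9.286 * 0.87425 = 8.1183 m

8.1183 m


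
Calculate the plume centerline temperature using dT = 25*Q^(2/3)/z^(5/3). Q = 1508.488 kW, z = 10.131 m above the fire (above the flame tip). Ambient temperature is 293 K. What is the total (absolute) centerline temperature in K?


Q^(2/3) = 131.53
z^(5/3) = 47.434
dT = 25 * 131.53 / 47.434 = 69.324 K
T = 293 + 69.324 = 362.32 K

362.32 K


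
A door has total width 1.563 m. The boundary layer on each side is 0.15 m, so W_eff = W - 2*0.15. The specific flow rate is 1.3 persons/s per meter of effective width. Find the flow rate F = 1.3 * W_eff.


W_eff = 1.563 - 0.30 = 1.263 m
F = 1.3 * 1.263 = 1.6419 persons/s

1.6419 persons/s


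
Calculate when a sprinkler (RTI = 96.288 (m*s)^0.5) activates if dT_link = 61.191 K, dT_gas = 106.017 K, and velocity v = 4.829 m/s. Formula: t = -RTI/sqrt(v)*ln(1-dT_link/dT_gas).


dT_link/dT_gas = 0.57718
ln(1 - 0.57718) = -0.86081
t = -96.288 / sqrt(4.829) * -0.86081 = 37.718 s

37.718 s


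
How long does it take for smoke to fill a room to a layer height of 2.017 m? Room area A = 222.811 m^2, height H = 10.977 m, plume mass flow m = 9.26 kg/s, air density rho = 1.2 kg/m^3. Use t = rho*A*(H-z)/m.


H - z = 8.96 m
t = 1.2 * 222.811 * 8.96 / 9.26 = 258.71 s

258.71 s


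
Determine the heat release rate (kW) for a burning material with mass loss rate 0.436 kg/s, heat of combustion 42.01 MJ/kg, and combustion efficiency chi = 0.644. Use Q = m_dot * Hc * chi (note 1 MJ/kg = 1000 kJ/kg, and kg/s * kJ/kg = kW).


Hc = 42.01 MJ/kg = 42.01 * 1000 kJ/kg = 42010 kJ/kg
Q = 0.436 kg/s * 42010 kJ/kg * 0.644 = 11796 kW

11796 kW


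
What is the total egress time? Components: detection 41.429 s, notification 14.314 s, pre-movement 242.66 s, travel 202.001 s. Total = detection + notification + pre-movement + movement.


Total = 41.429 + 14.314 + 242.66 + 202.001 = 500.404 s

500.404 s


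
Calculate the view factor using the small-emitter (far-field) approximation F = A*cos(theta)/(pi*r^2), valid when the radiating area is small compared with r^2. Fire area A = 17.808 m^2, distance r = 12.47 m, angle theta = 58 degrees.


cos(58 deg) = 0.52992
pi*r^2 = 488.52
F = 17.808 * 0.52992 / 488.52 = 0.019317

0.019317


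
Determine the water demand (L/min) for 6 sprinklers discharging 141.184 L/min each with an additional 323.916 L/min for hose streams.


Sprinkler demand = 6 * 141.184 = 847.104 L/min
Total = 847.104 + 323.916 = 1171.02 L/min

1171.02 L/min


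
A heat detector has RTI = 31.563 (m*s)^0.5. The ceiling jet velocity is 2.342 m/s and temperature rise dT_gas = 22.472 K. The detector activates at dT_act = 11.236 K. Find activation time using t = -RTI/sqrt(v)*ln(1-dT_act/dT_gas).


dT_act/dT_gas = 0.5
ln(1 - 0.5) = -0.69315
t = -31.563 / sqrt(2.342) * -0.69315 = 14.296 s

14.296 s


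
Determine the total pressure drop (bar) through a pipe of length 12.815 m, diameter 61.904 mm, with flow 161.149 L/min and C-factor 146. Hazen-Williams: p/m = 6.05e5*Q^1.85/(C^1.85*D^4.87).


Q^1.85 = 12116
C^1.85 = 10094
D^4.87 = 5.3170e+08
p/m = 0.0013659 bar/m
p_total = 0.0013659 * 12.815 = 0.017503 bar

0.017503 bar


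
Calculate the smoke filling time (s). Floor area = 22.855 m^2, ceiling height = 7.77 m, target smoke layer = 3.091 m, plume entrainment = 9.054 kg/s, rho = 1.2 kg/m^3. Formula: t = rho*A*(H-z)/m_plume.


H - z = 4.679 m
t = 1.2 * 22.855 * 4.679 / 9.054 = 14.173 s

14.173 s


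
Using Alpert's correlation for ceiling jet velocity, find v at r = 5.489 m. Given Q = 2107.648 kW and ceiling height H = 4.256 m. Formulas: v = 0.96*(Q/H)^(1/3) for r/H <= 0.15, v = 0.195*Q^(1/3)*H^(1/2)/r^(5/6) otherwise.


r/H = 5.489 / 4.256 = 1.2897
r/H > 0.15, so v = 0.195*Q^(1/3)*H^(1/2)/r^(5/6)
Q^(1/3) = 12.821
H^(1/2) = 2.0630
r^(5/6) = 4.1328
v = 0.195 * 12.821 * 2.0630 / 4.1328 = 1.2480 m/s

1.2480 m/s


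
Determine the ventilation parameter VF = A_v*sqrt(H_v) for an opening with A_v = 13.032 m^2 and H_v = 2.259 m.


sqrt(H_v) = 1.5030
VF = 13.032 * 1.5030 = 19.587 m^(5/2)

19.587 m^(5/2)


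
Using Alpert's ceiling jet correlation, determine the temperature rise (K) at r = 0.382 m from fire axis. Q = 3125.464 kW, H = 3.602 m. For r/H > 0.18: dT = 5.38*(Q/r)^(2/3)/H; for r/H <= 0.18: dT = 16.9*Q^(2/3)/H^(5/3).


r/H = 0.382 / 3.602 = 0.10605
r/H <= 0.18, so dT = 16.9*Q^(2/3)/H^(5/3)
Q^(2/3) = 213.77
H^(5/3) = 8.4639
dT = 16.9 * 213.77 / 8.4639 = 426.83 K

426.83 K


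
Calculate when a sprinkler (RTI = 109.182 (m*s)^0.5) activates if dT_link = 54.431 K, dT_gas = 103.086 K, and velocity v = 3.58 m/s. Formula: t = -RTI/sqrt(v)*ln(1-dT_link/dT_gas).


dT_link/dT_gas = 0.52802
ln(1 - 0.52802) = -0.75081
t = -109.182 / sqrt(3.58) * -0.75081 = 43.325 s

43.325 s


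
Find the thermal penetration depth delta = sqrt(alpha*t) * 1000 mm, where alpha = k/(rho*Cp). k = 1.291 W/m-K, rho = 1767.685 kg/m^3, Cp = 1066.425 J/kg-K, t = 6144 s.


alpha = 1.291 / (1767.685 * 1066.425) = 6.8484e-07 m^2/s
alpha * t = 0.0042077
delta = sqrt(0.0042077) * 1000 = 64.867 mm

64.867 mm


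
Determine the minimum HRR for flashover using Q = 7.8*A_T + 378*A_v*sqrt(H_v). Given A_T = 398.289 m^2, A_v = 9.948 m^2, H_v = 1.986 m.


7.8*A_T = 3106.7
sqrt(H_v) = 1.4093
378*A_v*sqrt(H_v) = 5299.3
Q = 3106.7 + 5299.3 = 8405.9 kW

8405.9 kW


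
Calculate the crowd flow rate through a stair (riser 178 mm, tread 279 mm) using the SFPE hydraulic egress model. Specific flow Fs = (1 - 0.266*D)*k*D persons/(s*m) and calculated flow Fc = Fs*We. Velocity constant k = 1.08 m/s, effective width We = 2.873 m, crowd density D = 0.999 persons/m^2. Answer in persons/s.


1 - 0.266*D = 1 - 0.266*0.999 = 0.73427
Fs = 0.73427 * 1.08 * 0.999 = 0.79221 persons/(s*m)
Fc = 0.79221 * 2.873 = 2.2760 persons/s

2.2760 persons/s


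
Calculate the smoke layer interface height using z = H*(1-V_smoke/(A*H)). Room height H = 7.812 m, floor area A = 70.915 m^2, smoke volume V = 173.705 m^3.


V/(A*H) = 0.31355
1 - 0.31355 = 0.68645
z = 7.812 * 0.68645 = 5.3625 m

5.3625 m


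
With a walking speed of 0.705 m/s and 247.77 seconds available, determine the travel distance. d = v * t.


d = 0.705 * 247.77 = 174.68 m

174.68 m


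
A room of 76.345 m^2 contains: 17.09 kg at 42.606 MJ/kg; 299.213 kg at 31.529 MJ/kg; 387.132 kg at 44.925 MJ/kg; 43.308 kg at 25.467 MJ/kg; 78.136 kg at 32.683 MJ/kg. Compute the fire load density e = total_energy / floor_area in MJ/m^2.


Total energy = 17.09*42.606 + 299.213*31.529 + 387.132*44.925 + 43.308*25.467 + 78.136*32.683
= 728.1365 + 9433.887 + 17391.91 + 1102.925 + 2553.719
= 31210.57 MJ
e = 31210.57 / 76.345 = 408.81 MJ/m^2

408.81 MJ/m^2


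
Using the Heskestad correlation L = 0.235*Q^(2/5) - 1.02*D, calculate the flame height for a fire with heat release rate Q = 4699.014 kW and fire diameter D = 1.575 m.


Q^(2/5) = 29.431
0.235 * Q^(2/5) = 6.9162
1.02 * D = 1.6065
L = 5.3097 m

5.3097 m


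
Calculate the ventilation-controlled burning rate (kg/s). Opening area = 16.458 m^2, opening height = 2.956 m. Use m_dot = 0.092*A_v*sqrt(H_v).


sqrt(H_v) = 1.7193
m_dot = 0.092 * 16.458 * 1.7193 = 2.6033 kg/s

2.6033 kg/s


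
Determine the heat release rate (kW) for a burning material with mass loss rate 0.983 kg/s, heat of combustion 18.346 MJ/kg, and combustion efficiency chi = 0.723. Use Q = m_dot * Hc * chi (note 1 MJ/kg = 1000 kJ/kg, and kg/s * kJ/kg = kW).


Hc = 18.346 MJ/kg = 18.346 * 1000 kJ/kg = 18346 kJ/kg
Q = 0.983 kg/s * 18346 kJ/kg * 0.723 = 13039 kW

13039 kW


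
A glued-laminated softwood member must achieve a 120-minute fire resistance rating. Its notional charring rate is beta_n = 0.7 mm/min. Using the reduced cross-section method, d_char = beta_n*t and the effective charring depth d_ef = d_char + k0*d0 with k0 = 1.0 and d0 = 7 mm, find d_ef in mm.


d_char = 0.7 * 120 = 84 mm
d_ef = 84 + 1.0*7 = 91 mm

91 mm


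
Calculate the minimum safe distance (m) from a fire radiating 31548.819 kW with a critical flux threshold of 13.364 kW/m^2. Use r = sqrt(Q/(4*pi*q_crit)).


4*pi*q_crit = 167.94
Q/(4*pi*q_crit) = 187.86
r = sqrt(187.86) = 13.706 m

13.706 m


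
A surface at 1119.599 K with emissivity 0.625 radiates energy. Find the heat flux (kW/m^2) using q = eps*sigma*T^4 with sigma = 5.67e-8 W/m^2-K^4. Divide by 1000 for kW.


T^4 = 1.5713e+12
q = 0.625 * 5.67e-8 * 1.5713e+12 / 1000 = 55.682 kW/m^2

55.682 kW/m^2


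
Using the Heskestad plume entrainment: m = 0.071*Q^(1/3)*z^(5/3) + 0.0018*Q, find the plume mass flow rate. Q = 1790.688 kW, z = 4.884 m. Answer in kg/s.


Q^(1/3) = 12.143
z^(5/3) = 14.059
First term = 0.071 * 12.143 * 14.059 = 12.122
Second term = 0.0018 * 1790.688 = 3.2232
m = 15.345 kg/s

15.345 kg/s


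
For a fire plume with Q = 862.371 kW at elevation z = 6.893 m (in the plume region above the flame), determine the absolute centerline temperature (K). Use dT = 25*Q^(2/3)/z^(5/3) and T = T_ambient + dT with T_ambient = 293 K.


Q^(2/3) = 90.600
z^(5/3) = 24.966
dT = 25 * 90.600 / 24.966 = 90.724 K
T = 293 + 90.724 = 383.72 K

383.72 K


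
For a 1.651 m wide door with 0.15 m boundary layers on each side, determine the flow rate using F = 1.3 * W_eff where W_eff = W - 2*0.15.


W_eff = 1.651 - 0.30 = 1.351 m
F = 1.3 * 1.351 = 1.7563 persons/s

1.7563 persons/s


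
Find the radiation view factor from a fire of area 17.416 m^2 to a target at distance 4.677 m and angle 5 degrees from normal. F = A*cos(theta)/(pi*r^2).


cos(5 deg) = 0.99619
pi*r^2 = 68.720
F = 17.416 * 0.99619 / 68.720 = 0.25247

0.25247


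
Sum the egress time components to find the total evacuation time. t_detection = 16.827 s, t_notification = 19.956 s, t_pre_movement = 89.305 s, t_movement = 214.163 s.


Total = 16.827 + 19.956 + 89.305 + 214.163 = 340.251 s

340.251 s


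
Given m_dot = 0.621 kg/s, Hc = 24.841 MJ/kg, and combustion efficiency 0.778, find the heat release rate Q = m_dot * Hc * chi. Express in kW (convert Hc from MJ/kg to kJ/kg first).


Hc = 24.841 MJ/kg = 24.841 * 1000 kJ/kg = 24841 kJ/kg
Q = 0.621 kg/s * 24841 kJ/kg * 0.778 = 12002 kW

12002 kW


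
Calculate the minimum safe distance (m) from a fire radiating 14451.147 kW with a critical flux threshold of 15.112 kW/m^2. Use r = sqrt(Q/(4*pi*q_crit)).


4*pi*q_crit = 189.90
Q/(4*pi*q_crit) = 76.098
r = sqrt(76.098) = 8.7234 m

8.7234 m


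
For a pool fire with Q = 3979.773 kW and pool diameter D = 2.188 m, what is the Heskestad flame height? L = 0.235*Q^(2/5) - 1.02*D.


Q^(2/5) = 27.539
0.235 * Q^(2/5) = 6.4716
1.02 * D = 2.2318
L = 4.2398 m

4.2398 m


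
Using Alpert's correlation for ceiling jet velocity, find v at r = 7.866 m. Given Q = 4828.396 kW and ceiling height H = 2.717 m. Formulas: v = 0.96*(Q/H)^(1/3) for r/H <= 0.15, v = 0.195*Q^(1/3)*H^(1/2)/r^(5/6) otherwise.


r/H = 7.866 / 2.717 = 2.8951
r/H > 0.15, so v = 0.195*Q^(1/3)*H^(1/2)/r^(5/6)
Q^(1/3) = 16.902
H^(1/2) = 1.6483
r^(5/6) = 5.5778
v = 0.195 * 16.902 * 1.6483 / 5.5778 = 0.97398 m/s

0.97398 m/s


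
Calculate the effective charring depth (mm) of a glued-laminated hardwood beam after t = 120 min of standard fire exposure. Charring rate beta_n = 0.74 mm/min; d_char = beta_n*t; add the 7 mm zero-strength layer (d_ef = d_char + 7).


d_char = 0.74 * 120 = 88.8 mm
d_ef = 88.8 + 1.0*7 = 95.8 mm

95.8 mm


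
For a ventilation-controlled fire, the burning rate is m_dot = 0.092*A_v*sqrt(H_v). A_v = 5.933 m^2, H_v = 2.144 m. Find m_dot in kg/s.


sqrt(H_v) = 1.4642
m_dot = 0.092 * 5.933 * 1.4642 = 0.79924 kg/s

0.79924 kg/s


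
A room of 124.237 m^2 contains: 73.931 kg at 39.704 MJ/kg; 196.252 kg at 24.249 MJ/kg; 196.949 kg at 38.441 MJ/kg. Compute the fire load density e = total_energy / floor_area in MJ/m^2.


Total energy = 73.931*39.704 + 196.252*24.249 + 196.949*38.441
= 2935.356 + 4758.915 + 7570.917
= 15265.19 MJ
e = 15265.19 / 124.237 = 122.87 MJ/m^2

122.87 MJ/m^2


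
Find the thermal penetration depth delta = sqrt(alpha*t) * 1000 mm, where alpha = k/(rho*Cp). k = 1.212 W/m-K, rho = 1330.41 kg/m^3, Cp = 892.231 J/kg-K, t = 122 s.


alpha = 1.212 / (1330.41 * 892.231) = 1.0210e-06 m^2/s
alpha * t = 0.00012457
delta = sqrt(0.00012457) * 1000 = 11.161 mm

11.161 mm


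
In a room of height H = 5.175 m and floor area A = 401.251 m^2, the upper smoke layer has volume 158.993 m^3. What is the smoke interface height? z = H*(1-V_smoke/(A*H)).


V/(A*H) = 0.076569
1 - 0.076569 = 0.92343
z = 5.175 * 0.92343 = 4.7788 m

4.7788 m


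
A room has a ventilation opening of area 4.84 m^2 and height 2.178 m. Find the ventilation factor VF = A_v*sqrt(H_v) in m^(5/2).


sqrt(H_v) = 1.4758
VF = 4.84 * 1.4758 = 7.1429 m^(5/2)

7.1429 m^(5/2)


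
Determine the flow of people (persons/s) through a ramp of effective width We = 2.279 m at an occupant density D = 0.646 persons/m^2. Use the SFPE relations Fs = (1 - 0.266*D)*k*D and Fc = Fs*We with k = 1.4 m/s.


1 - 0.266*D = 1 - 0.266*0.646 = 0.82816
Fs = 0.82816 * 1.4 * 0.646 = 0.74899 persons/(s*m)
Fc = 0.74899 * 2.279 = 1.7070 persons/s

1.7070 persons/s


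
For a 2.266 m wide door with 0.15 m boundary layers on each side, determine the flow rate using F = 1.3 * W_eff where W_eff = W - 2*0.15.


W_eff = 2.266 - 0.30 = 1.966 m
F = 1.3 * 1.966 = 2.5558 persons/s

2.5558 persons/s


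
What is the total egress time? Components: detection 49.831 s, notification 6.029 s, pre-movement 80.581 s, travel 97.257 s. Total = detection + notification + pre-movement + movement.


Total = 49.831 + 6.029 + 80.581 + 97.257 = 233.698 s

233.698 s


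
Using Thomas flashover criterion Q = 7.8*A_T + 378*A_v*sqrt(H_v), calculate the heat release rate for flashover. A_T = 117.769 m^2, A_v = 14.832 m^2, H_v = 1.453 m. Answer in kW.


7.8*A_T = 918.60
sqrt(H_v) = 1.2054
378*A_v*sqrt(H_v) = 6758.1
Q = 918.60 + 6758.1 = 7676.7 kW

7676.7 kW


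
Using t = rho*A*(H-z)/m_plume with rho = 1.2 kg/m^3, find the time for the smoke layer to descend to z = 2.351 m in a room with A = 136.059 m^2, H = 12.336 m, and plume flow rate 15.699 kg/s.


H - z = 9.985 m
t = 1.2 * 136.059 * 9.985 / 15.699 = 103.84 s

103.84 s


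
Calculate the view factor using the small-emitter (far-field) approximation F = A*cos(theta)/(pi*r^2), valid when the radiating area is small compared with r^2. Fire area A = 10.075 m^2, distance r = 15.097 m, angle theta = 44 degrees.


cos(44 deg) = 0.71934
pi*r^2 = 716.03
F = 10.075 * 0.71934 / 716.03 = 0.010122

0.010122


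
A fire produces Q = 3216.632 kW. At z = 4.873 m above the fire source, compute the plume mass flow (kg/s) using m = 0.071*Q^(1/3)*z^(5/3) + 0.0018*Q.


Q^(1/3) = 14.762
z^(5/3) = 14.006
First term = 0.071 * 14.762 * 14.006 = 14.680
Second term = 0.0018 * 3216.632 = 5.7899
m = 20.470 kg/s

20.470 kg/s


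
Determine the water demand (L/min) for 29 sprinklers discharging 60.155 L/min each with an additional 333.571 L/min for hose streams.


Sprinkler demand = 29 * 60.155 = 1744.495 L/min
Total = 1744.495 + 333.571 = 2078.066 L/min

2078.066 L/min


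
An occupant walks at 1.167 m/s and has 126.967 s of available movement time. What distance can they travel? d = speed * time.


d = 1.167 * 126.967 = 148.17 m

148.17 m


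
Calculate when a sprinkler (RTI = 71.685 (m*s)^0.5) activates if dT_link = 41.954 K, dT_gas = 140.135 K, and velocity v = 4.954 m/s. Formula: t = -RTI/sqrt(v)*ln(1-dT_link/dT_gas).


dT_link/dT_gas = 0.29938
ln(1 - 0.29938) = -0.35579
t = -71.685 / sqrt(4.954) * -0.35579 = 11.459 s

11.459 s


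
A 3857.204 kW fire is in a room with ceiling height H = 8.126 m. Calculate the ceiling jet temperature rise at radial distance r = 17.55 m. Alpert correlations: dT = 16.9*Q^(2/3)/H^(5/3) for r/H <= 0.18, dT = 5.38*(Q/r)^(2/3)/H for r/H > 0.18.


r/H = 17.55 / 8.126 = 2.1597
r/H > 0.18, so dT = 5.38*(Q/r)^(2/3)/H
Q/r = 219.78
(Q/r)^(2/3) = 36.419
dT = 5.38 * 36.419 / 8.126 = 24.112 K

24.112 K


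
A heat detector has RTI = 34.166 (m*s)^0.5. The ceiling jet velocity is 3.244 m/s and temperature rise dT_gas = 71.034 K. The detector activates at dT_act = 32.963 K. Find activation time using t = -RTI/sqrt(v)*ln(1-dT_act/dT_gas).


dT_act/dT_gas = 0.46405
ln(1 - 0.46405) = -0.62371
t = -34.166 / sqrt(3.244) * -0.62371 = 11.831 s

11.831 s


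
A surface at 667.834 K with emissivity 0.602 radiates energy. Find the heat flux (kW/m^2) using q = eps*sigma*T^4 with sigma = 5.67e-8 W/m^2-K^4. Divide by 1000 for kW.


T^4 = 1.9892e+11
q = 0.602 * 5.67e-8 * 1.9892e+11 / 1000 = 6.7897 kW/m^2

6.7897 kW/m^2


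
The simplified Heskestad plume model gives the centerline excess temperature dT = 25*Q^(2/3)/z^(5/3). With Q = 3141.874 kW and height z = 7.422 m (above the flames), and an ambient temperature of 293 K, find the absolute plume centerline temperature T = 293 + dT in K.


Q^(2/3) = 214.52
z^(5/3) = 28.240
dT = 25 * 214.52 / 28.240 = 189.90 K
T = 293 + 189.90 = 482.90 K

482.90 K


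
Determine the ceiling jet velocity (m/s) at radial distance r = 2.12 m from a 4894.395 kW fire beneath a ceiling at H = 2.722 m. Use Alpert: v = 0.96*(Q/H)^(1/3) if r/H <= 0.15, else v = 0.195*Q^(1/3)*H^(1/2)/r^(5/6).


r/H = 2.12 / 2.722 = 0.77884
r/H > 0.15, so v = 0.195*Q^(1/3)*H^(1/2)/r^(5/6)
Q^(1/3) = 16.979
H^(1/2) = 1.6498
r^(5/6) = 1.8705
v = 0.195 * 16.979 * 1.6498 / 1.8705 = 2.9203 m/s

2.9203 m/s


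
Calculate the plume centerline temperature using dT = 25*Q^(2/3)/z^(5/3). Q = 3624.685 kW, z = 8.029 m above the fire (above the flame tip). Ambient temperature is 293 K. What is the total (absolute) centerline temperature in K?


Q^(2/3) = 235.96
z^(5/3) = 32.194
dT = 25 * 235.96 / 32.194 = 183.24 K
T = 293 + 183.24 = 476.24 K

476.24 K


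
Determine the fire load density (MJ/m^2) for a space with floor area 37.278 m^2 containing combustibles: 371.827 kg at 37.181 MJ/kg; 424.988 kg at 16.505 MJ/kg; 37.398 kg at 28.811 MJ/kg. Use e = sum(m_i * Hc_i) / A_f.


Total energy = 371.827*37.181 + 424.988*16.505 + 37.398*28.811
= 13824.90 + 7014.427 + 1077.474
= 21916.80 MJ
e = 21916.80 / 37.278 = 587.93 MJ/m^2

587.93 MJ/m^2


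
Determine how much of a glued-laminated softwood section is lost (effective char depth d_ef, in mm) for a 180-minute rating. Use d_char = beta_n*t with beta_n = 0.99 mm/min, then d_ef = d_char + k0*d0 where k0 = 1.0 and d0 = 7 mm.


d_char = 0.99 * 180 = 178.2 mm
d_ef = 178.2 + 1.0*7 = 185.2 mm

185.2 mm


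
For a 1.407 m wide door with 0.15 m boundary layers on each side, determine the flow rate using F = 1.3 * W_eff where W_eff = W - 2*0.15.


W_eff = 1.407 - 0.30 = 1.107 m
F = 1.3 * 1.107 = 1.4391 persons/s

1.4391 persons/s


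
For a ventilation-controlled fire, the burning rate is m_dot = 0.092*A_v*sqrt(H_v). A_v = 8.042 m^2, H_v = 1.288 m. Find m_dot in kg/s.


sqrt(H_v) = 1.1349
m_dot = 0.092 * 8.042 * 1.1349 = 0.83967 kg/s

0.83967 kg/s


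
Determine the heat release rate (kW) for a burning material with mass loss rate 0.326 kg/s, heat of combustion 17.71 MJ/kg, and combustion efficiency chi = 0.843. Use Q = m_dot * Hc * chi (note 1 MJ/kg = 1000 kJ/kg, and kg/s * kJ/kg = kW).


Hc = 17.71 MJ/kg = 17.71 * 1000 kJ/kg = 17710 kJ/kg
Q = 0.326 kg/s * 17710 kJ/kg * 0.843 = 4867.0 kW

4867.0 kW


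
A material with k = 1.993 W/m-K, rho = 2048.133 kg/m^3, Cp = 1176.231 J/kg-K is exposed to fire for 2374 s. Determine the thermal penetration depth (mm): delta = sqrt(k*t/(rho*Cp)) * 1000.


alpha = 1.993 / (2048.133 * 1176.231) = 8.2729e-07 m^2/s
alpha * t = 0.0019640
delta = sqrt(0.0019640) * 1000 = 44.317 mm

44.317 mm


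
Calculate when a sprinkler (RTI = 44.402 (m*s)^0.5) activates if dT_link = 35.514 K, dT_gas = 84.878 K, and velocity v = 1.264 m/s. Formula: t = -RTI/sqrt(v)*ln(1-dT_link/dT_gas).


dT_link/dT_gas = 0.41841
ln(1 - 0.41841) = -0.54199
t = -44.402 / sqrt(1.264) * -0.54199 = 21.405 s

21.405 s


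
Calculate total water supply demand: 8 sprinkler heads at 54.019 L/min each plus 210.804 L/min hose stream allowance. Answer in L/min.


Sprinkler demand = 8 * 54.019 = 432.152 L/min
Total = 432.152 + 210.804 = 642.956 L/min

642.956 L/min


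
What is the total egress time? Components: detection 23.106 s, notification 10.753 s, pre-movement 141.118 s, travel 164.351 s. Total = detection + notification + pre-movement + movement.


Total = 23.106 + 10.753 + 141.118 + 164.351 = 339.328 s

339.328 s


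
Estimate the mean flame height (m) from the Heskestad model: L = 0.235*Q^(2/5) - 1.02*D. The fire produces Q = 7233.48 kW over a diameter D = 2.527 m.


Q^(2/5) = 34.973
0.235 * Q^(2/5) = 8.2188
1.02 * D = 2.5775
L = 5.6412 m

5.6412 m


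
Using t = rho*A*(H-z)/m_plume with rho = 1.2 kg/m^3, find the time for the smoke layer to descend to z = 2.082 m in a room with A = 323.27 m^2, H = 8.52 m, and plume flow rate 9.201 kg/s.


H - z = 6.438 m
t = 1.2 * 323.27 * 6.438 / 9.201 = 271.43 s

271.43 s


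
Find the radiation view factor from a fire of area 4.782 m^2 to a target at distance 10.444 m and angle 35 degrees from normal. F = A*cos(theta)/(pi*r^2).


cos(35 deg) = 0.81915
pi*r^2 = 342.68
F = 4.782 * 0.81915 / 342.68 = 0.011431

0.011431


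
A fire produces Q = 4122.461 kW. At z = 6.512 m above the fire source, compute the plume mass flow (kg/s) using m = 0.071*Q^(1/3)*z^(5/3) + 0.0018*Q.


Q^(1/3) = 16.034
z^(5/3) = 22.709
First term = 0.071 * 16.034 * 22.709 = 25.852
Second term = 0.0018 * 4122.461 = 7.4204
m = 33.273 kg/s

33.273 kg/s


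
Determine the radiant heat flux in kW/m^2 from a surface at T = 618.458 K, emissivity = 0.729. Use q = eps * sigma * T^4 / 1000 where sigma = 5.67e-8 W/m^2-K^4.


T^4 = 1.4630e+11
q = 0.729 * 5.67e-8 * 1.4630e+11 / 1000 = 6.0472 kW/m^2

6.0472 kW/m^2


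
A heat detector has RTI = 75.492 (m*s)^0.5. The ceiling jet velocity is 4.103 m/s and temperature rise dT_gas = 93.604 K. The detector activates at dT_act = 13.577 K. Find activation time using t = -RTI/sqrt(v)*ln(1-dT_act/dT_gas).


dT_act/dT_gas = 0.14505
ln(1 - 0.14505) = -0.15671
t = -75.492 / sqrt(4.103) * -0.15671 = 5.8404 s

5.8404 s


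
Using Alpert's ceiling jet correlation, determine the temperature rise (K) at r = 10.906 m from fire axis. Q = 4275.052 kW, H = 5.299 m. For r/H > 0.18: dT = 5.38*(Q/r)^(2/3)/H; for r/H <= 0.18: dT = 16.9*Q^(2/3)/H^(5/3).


r/H = 10.906 / 5.299 = 2.0581
r/H > 0.18, so dT = 5.38*(Q/r)^(2/3)/H
Q/r = 391.99
(Q/r)^(2/3) = 53.561
dT = 5.38 * 53.561 / 5.299 = 54.380 K

54.380 K


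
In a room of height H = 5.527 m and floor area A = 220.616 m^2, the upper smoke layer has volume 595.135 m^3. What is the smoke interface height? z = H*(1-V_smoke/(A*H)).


V/(A*H) = 0.48808
1 - 0.48808 = 0.51192
z = 5.527 * 0.51192 = 2.8294 m

2.8294 m


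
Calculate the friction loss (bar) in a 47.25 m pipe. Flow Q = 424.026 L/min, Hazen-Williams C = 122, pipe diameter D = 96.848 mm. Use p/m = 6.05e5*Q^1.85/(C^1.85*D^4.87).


Q^1.85 = 72556
C^1.85 = 7240.5
D^4.87 = 4.7018e+09
p/m = 0.0012894 bar/m
p_total = 0.0012894 * 47.25 = 0.060926 bar

0.060926 bar


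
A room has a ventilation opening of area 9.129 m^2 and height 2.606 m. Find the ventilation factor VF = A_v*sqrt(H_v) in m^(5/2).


sqrt(H_v) = 1.6143
VF = 9.129 * 1.6143 = 14.737 m^(5/2)

14.737 m^(5/2)


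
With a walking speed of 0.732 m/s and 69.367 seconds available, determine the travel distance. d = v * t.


d = 0.732 * 69.367 = 50.777 m

50.777 m


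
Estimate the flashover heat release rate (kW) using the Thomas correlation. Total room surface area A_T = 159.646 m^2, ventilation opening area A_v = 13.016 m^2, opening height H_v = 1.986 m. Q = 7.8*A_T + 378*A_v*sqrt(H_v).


7.8*A_T = 1245.2
sqrt(H_v) = 1.4093
378*A_v*sqrt(H_v) = 6933.6
Q = 1245.2 + 6933.6 = 8178.8 kW

8178.8 kW


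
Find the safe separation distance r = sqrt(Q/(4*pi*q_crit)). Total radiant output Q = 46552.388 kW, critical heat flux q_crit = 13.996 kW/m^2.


4*pi*q_crit = 175.88
Q/(4*pi*q_crit) = 264.68
r = sqrt(264.68) = 16.269 m

16.269 m


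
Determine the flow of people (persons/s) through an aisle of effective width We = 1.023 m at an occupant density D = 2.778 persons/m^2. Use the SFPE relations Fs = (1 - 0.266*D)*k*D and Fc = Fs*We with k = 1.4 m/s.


1 - 0.266*D = 1 - 0.266*2.778 = 0.26105
Fs = 0.26105 * 1.4 * 2.778 = 1.0153 persons/(s*m)
Fc = 1.0153 * 1.023 = 1.0386 persons/s

1.0386 persons/s


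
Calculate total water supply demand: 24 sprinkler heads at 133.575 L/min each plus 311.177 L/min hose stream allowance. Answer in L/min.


Sprinkler demand = 24 * 133.575 = 3205.8 L/min
Total = 3205.8 + 311.177 = 3516.977 L/min

3516.977 L/min


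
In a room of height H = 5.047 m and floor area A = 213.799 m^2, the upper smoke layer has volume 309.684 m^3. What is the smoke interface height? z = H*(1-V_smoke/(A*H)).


V/(A*H) = 0.28700
1 - 0.28700 = 0.71300
z = 5.047 * 0.71300 = 3.5985 m

3.5985 m


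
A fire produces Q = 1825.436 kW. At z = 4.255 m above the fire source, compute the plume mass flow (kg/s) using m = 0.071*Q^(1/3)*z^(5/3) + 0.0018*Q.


Q^(1/3) = 12.221
z^(5/3) = 11.173
First term = 0.071 * 12.221 * 11.173 = 9.6950
Second term = 0.0018 * 1825.436 = 3.2858
m = 12.981 kg/s

12.981 kg/s


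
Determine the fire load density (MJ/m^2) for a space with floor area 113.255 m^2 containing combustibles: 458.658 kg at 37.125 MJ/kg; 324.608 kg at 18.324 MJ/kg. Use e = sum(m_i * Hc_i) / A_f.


Total energy = 458.658*37.125 + 324.608*18.324
= 17027.68 + 5948.117
= 22975.80 MJ
e = 22975.80 / 113.255 = 202.87 MJ/m^2

202.87 MJ/m^2


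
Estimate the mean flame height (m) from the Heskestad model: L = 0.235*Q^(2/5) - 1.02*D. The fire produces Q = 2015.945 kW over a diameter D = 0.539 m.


Q^(2/5) = 20.979
0.235 * Q^(2/5) = 4.9301
1.02 * D = 0.54978
L = 4.3804 m

4.3804 m


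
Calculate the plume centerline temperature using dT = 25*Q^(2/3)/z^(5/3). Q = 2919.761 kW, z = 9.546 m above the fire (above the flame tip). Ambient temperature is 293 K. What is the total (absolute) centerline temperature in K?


Q^(2/3) = 204.28
z^(5/3) = 42.957
dT = 25 * 204.28 / 42.957 = 118.89 K
T = 293 + 118.89 = 411.89 K

411.89 K


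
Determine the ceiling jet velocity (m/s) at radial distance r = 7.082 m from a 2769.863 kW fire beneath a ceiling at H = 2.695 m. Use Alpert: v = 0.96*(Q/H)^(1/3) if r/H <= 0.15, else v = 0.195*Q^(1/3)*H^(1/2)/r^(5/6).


r/H = 7.082 / 2.695 = 2.6278
r/H > 0.15, so v = 0.195*Q^(1/3)*H^(1/2)/r^(5/6)
Q^(1/3) = 14.044
H^(1/2) = 1.6416
r^(5/6) = 5.1105
v = 0.195 * 14.044 * 1.6416 / 5.1105 = 0.87970 m/s

0.87970 m/s


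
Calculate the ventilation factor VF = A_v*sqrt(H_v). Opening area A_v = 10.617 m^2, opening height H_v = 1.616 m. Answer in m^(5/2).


sqrt(H_v) = 1.2712
VF = 10.617 * 1.2712 = 13.497 m^(5/2)

13.497 m^(5/2)


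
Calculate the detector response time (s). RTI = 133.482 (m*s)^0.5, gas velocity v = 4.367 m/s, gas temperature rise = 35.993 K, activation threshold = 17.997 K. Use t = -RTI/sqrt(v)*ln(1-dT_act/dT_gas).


dT_act/dT_gas = 0.50001
ln(1 - 0.50001) = -0.69317
t = -133.482 / sqrt(4.367) * -0.69317 = 44.277 s

44.277 s


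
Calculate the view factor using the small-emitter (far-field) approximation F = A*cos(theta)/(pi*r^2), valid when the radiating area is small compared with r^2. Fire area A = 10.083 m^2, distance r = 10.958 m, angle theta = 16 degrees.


cos(16 deg) = 0.96126
pi*r^2 = 377.24
F = 10.083 * 0.96126 / 377.24 = 0.025693

0.025693


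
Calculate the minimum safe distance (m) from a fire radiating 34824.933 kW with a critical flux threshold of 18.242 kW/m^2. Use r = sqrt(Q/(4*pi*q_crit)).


4*pi*q_crit = 229.24
Q/(4*pi*q_crit) = 151.92
r = sqrt(151.92) = 12.325 m

12.325 m


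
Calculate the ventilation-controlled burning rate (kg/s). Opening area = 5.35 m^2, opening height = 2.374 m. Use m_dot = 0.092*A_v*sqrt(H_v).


sqrt(H_v) = 1.5408
m_dot = 0.092 * 5.35 * 1.5408 = 0.75837 kg/s

0.75837 kg/s


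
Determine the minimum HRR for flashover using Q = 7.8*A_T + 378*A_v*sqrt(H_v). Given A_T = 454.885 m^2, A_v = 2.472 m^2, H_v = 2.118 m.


7.8*A_T = 3548.103
sqrt(H_v) = 1.4553
378*A_v*sqrt(H_v) = 1359.9
Q = 3548.103 + 1359.9 = 4908.0 kW

4908.0 kW


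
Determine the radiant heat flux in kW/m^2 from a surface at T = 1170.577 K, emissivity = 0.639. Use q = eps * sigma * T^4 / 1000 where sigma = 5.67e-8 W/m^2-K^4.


T^4 = 1.8776e+12
q = 0.639 * 5.67e-8 * 1.8776e+12 / 1000 = 68.027 kW/m^2

68.027 kW/m^2
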